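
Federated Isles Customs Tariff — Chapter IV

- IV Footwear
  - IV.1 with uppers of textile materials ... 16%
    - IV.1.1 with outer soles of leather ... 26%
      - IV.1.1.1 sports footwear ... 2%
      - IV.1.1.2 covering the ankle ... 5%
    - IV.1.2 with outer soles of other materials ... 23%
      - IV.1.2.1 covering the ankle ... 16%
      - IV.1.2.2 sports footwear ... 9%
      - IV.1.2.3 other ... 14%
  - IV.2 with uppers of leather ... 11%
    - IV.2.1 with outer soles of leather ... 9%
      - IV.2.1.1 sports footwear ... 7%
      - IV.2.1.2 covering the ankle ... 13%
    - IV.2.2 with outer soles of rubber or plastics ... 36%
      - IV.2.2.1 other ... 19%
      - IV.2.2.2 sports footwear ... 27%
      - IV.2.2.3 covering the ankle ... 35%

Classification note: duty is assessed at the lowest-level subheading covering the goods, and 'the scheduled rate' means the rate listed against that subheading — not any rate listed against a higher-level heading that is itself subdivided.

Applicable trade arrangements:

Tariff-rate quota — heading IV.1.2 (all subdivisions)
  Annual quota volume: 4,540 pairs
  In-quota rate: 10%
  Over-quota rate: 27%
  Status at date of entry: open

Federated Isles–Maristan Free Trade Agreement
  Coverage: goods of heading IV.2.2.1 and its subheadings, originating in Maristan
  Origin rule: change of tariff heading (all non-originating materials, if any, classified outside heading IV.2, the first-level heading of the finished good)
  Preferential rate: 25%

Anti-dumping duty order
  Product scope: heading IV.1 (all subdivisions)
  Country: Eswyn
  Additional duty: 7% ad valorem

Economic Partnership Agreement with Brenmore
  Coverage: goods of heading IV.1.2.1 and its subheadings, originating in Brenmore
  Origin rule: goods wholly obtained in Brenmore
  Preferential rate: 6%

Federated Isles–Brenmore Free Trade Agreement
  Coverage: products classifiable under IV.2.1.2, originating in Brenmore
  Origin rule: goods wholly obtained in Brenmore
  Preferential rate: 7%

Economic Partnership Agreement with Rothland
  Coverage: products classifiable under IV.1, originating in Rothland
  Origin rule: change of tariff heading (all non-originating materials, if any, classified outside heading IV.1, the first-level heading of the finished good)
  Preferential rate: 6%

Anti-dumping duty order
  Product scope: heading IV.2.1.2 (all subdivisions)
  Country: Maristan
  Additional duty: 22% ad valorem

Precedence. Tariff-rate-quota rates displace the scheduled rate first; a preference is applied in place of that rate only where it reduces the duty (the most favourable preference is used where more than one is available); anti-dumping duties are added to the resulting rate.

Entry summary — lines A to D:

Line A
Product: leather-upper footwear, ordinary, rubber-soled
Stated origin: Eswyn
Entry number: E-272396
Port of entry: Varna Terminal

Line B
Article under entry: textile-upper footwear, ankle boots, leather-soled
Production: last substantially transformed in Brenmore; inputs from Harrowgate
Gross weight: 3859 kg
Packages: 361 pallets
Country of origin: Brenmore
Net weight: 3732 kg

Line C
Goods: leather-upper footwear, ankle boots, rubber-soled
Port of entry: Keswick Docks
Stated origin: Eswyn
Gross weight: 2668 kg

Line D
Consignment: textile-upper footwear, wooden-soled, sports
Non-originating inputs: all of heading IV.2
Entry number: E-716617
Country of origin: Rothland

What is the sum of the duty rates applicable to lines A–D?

65%

Line A: leather-upper → IV.2; rubber-soled → IV.2.2; ordinary → IV.2.2.1. Scheduled 19%. No special measure applies. → 19%.
Line B: textile-upper → IV.1; leather-soled → IV.1.1; ankle boots → IV.1.1.2. Scheduled 5%. Brenmore agreement on IV.1.2.1: IV.1.1.2 not covered; Brenmore agreement on IV.2.1.2: IV.1.1.2 not covered. → 5%.
Line C: leather-upper → IV.2; rubber-soled → IV.2.2; ankle boots → IV.2.2.3. Scheduled 35%. No special measure applies. → 35%.
Line D: textile-upper → IV.1; wooden-soled → IV.1.2; sports → IV.1.2.2. Scheduled 9%. quota on IV.1.2 open → in-quota 10%; Rothland agreement on IV.1: CTH met → 6% available; preferential 6%. → 6%.
Sum: 19% + 5% + 35% + 6% = 65%.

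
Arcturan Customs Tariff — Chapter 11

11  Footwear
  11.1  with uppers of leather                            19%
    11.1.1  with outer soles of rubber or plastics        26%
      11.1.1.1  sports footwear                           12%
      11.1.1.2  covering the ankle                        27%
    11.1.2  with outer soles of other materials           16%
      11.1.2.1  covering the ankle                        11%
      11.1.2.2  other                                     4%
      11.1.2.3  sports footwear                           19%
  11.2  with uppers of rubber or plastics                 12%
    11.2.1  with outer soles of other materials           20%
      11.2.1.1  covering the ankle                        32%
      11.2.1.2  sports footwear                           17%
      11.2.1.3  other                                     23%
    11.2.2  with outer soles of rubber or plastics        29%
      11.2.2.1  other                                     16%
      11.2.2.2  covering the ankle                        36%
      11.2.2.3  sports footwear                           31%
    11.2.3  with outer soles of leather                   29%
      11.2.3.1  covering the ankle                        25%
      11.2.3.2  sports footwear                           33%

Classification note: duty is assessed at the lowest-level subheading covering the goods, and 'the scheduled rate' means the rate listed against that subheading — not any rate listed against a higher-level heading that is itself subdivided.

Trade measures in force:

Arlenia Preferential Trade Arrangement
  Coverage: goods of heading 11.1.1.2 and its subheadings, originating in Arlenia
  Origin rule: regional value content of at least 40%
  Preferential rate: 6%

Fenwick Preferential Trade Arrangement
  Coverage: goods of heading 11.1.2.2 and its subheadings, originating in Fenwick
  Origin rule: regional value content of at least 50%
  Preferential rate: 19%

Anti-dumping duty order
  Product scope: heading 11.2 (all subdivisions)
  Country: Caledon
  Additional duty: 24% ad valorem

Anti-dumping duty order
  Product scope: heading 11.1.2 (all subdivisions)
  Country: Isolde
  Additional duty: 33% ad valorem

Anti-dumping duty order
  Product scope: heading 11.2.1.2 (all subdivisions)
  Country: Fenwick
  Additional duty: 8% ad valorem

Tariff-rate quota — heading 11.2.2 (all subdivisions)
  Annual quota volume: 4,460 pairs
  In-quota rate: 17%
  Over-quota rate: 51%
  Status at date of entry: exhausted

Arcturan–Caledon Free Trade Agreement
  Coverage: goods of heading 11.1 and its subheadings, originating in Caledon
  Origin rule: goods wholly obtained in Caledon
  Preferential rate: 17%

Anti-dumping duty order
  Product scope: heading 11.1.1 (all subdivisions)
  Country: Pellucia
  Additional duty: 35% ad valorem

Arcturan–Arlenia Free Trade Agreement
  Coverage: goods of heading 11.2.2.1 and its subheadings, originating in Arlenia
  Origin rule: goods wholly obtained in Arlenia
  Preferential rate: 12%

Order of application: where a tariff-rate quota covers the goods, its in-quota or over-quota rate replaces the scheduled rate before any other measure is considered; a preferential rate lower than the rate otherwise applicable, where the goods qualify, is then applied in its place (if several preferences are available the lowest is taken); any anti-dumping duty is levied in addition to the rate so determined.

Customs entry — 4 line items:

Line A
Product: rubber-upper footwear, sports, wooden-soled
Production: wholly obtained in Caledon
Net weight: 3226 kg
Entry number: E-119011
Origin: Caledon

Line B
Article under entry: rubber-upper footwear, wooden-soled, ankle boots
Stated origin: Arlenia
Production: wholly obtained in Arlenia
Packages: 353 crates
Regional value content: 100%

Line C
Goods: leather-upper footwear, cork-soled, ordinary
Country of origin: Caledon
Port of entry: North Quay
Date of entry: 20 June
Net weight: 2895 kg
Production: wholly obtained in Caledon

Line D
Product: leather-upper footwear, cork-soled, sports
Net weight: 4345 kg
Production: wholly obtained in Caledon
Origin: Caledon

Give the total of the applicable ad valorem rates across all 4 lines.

94%

Line A: rubber-upper → 11.2; wooden-soled → 11.2.1; sports → 11.2.1.2. Scheduled 17%. Caledon agreement on 11.1: 11.2.1.2 not covered; anti-dumping (Caledon, 11.2): +24%; total 17% + 24% = 41%. → 41%.
Line B: rubber-upper → 11.2; wooden-soled → 11.2.1; ankle boots → 11.2.1.1. Scheduled 32%. Arlenia agreement on 11.1.1.2: 11.2.1.1 not covered; Arlenia agreement on 11.2.2.1: 11.2.1.1 not covered. → 32%.
Line C: leather-upper → 11.1; cork-soled → 11.1.2; ordinary → 11.1.2.2. Scheduled 4%. Caledon agreement on 11.1: wholly obtained → 17% available; preference 17% not lower than 4% → no reduction. → 4%.
Line D: leather-upper → 11.1; cork-soled → 11.1.2; sports → 11.1.2.3. Scheduled 19%. Caledon agreement on 11.1: wholly obtained → 17% available; preferential 17%. → 17%.
Sum: 41% + 32% + 4% + 17% = 94%.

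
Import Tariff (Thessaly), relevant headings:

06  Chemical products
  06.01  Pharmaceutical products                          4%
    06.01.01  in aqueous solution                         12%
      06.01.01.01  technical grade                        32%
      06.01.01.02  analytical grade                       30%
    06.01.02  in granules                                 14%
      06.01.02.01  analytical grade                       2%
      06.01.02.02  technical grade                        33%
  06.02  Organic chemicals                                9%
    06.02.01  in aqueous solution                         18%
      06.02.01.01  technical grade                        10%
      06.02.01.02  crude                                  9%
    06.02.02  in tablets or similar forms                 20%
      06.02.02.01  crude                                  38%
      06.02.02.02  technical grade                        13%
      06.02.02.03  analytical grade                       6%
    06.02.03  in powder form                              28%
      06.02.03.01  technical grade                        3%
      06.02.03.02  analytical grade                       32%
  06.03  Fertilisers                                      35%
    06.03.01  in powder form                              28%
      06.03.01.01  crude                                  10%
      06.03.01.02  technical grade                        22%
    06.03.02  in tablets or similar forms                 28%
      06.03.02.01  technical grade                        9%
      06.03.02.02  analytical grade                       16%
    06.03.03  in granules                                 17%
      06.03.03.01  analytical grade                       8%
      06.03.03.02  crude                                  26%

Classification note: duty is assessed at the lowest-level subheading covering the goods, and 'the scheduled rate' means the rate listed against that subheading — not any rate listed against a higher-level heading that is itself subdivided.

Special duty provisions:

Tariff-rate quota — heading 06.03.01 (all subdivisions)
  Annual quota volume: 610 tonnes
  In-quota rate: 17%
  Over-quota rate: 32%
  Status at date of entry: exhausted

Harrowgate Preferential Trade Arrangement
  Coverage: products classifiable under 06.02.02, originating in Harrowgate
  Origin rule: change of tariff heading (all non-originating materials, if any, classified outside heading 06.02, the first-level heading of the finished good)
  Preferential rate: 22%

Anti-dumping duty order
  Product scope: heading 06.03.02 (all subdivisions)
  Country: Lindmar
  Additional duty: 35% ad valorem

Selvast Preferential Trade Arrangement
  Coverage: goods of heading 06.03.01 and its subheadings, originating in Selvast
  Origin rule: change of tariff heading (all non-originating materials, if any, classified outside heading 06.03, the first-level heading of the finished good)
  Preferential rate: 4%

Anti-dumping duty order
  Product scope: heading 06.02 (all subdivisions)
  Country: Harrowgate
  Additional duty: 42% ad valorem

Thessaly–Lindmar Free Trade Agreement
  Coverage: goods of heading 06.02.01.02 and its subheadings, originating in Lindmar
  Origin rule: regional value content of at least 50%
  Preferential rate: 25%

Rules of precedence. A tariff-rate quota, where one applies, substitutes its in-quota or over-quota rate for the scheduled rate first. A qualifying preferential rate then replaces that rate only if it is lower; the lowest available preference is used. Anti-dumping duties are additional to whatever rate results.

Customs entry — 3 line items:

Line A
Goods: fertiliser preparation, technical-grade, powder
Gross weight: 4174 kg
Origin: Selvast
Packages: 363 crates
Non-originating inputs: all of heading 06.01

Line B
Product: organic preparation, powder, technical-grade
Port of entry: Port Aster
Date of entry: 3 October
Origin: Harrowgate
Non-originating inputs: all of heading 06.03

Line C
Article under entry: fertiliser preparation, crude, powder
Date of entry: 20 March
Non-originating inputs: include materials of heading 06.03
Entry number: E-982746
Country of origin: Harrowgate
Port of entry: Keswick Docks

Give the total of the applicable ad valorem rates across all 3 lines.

81%

Line A: fertiliser → 06.03; powder → 06.03.01; technical-grade → 06.03.01.02. Scheduled 22%. quota on 06.03.01 exhausted → over-quota 32%; Selvast agreement on 06.03.01: CTH met → 4% available; preferential 4%. → 4%.
Line B: organic → 06.02; powder → 06.02.03; technical-grade → 06.02.03.01. Scheduled 3%. Harrowgate agreement on 06.02.02: 06.02.03.01 not covered; anti-dumping (Harrowgate, 06.02): +42%; total 3% + 42% = 45%. → 45%.
Line C: fertiliser → 06.03; powder → 06.03.01; crude → 06.03.01.01. Scheduled 10%. quota on 06.03.01 exhausted → over-quota 32%; Harrowgate agreement on 06.02.02: 06.03.01.01 not covered. → 32%.
Sum: 4% + 45% + 32% = 81%.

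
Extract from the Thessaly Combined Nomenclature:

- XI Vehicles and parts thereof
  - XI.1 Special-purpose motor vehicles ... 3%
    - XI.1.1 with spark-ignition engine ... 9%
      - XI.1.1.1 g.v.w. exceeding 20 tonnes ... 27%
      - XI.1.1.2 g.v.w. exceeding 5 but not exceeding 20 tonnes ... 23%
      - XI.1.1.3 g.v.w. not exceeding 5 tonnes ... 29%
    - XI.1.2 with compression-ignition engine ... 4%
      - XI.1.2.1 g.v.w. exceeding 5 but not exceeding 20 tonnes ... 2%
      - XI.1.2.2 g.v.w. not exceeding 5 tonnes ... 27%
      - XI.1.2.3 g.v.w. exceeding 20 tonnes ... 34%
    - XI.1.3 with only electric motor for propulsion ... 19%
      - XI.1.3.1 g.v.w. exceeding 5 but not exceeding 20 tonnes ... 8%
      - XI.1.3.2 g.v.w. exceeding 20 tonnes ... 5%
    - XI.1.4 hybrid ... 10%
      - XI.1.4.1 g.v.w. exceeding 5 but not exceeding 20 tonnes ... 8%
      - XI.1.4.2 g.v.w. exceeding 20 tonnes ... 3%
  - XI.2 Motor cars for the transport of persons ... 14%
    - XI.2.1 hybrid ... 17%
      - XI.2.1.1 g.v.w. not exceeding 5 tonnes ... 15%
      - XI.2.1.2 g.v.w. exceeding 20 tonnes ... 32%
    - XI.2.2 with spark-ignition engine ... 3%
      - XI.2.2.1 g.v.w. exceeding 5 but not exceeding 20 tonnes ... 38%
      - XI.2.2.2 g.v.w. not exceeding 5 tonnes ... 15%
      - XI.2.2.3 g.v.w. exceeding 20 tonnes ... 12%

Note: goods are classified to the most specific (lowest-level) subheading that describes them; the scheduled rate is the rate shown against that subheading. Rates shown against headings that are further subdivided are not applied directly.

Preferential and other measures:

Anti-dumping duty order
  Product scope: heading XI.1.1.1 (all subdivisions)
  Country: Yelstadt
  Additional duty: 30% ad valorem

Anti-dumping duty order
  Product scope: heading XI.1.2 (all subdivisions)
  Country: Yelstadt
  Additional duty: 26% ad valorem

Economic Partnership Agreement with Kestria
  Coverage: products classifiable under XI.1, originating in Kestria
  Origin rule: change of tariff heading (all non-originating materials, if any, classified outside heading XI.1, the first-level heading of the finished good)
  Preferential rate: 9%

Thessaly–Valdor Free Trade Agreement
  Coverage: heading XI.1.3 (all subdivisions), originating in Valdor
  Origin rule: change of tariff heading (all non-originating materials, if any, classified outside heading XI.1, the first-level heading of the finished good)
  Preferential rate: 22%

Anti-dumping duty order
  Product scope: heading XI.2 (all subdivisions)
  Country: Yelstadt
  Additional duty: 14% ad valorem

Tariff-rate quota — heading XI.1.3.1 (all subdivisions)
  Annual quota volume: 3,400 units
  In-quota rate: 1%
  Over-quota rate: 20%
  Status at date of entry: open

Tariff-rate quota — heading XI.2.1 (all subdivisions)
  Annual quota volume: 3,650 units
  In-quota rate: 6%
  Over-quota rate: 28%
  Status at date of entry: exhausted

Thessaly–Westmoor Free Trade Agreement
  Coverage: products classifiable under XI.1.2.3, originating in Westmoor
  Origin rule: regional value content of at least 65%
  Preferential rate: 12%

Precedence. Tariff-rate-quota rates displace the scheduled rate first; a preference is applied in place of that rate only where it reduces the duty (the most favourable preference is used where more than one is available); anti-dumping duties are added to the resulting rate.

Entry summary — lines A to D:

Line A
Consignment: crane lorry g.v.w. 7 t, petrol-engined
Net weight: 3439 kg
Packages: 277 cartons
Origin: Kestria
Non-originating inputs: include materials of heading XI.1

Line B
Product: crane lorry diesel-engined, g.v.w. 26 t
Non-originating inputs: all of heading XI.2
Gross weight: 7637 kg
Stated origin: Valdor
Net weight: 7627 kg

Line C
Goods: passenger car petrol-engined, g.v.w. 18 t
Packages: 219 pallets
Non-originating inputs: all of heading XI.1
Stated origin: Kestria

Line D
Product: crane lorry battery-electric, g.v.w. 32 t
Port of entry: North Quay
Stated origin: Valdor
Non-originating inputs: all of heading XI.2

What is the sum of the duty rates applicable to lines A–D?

100%

Line A: crane lorry → XI.1; petrol-engined → XI.1.1; g.v.w. 7 t → XI.1.1.2. Scheduled 23%. Kestria agreement on XI.1: CTH not met. → 23%.
Line B: crane lorry → XI.1; diesel-engined → XI.1.2; g.v.w. 26 t → XI.1.2.3. Scheduled 34%. Valdor agreement on XI.1.3: XI.1.2.3 not covered. → 34%.
Line C: passenger car → XI.2; petrol-engined → XI.2.2; g.v.w. 18 t → XI.2.2.1. Scheduled 38%. Kestria agreement on XI.1: XI.2.2.1 not covered. → 38%.
Line D: crane lorry → XI.1; battery-electric → XI.1.3; g.v.w. 32 t → XI.1.3.2. Scheduled 5%. Valdor agreement on XI.1.3: CTH met → 22% available; preference 22% not lower than 5% → no reduction. → 5%.
Sum: 23% + 34% + 38% + 5% = 100%.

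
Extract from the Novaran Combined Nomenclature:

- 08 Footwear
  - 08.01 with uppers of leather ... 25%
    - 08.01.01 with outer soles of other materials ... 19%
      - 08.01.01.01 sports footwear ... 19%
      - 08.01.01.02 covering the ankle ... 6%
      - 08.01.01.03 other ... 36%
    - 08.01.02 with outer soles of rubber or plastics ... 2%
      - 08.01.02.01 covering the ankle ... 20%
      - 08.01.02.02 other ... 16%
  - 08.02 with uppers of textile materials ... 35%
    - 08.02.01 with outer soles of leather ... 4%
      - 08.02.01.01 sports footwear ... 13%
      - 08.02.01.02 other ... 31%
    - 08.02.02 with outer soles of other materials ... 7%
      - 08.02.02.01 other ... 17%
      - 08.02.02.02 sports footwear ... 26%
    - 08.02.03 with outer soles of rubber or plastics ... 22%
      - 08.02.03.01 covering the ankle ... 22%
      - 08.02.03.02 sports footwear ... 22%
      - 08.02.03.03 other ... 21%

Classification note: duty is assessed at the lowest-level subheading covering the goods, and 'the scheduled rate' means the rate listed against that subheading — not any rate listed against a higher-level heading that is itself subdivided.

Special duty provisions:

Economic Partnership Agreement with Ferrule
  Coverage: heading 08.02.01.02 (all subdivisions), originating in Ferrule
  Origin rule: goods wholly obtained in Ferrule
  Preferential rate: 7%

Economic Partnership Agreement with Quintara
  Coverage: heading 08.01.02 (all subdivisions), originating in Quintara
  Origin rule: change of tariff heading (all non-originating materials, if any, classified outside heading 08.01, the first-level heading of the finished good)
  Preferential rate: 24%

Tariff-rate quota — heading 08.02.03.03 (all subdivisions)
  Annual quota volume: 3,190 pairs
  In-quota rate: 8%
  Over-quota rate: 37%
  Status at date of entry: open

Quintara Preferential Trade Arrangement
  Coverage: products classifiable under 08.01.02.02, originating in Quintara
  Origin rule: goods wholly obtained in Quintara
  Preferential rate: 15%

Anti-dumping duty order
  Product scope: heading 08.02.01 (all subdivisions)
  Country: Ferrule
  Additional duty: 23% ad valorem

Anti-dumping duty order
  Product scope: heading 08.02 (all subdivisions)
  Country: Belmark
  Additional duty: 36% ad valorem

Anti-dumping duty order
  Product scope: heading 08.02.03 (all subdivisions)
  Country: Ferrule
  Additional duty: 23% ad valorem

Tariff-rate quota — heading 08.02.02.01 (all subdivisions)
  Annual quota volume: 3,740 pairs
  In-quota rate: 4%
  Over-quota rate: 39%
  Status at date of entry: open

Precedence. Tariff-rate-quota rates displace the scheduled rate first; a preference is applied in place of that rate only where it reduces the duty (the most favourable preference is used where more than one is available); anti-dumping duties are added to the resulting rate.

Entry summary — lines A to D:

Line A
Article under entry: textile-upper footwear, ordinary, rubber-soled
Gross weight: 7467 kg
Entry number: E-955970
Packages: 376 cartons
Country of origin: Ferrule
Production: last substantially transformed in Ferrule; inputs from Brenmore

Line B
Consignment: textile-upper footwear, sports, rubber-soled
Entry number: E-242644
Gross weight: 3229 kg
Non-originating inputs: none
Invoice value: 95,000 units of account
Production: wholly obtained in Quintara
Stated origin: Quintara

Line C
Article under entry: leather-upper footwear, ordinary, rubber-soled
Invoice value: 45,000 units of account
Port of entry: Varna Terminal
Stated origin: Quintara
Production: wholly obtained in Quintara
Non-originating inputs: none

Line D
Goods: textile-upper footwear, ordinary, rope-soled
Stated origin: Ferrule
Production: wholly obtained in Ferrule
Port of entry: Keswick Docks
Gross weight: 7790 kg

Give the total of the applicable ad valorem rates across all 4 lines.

Line A: textile-upper → 08.02; rubber-soled → 08.02.03; ordinary → 08.02.03.03. Scheduled 21%. quota on 08.02.03.03 open → in-quota 8%; Ferrule agreement on 08.02.01.02: 08.02.03.03 not covered; anti-dumping (Ferrule, 08.02.03): +23%; total 8% + 23% = 31%. → 31%.
Line B: textile-upper → 08.02; rubber-soled → 08.02.03; sports → 08.02.03.02. Scheduled 22%. Quintara agreement on 08.01.02: 08.02.03.02 not covered; Quintara agreement on 08.01.02.02: 08.02.03.02 not covered. → 22%.
Line C: leather-upper → 08.01; rubber-soled → 08.01.02; ordinary → 08.01.02.02. Scheduled 16%. Quintara agreement on 08.01.02: CTH met → 24% available; Quintara agreement on 08.01.02.02: wholly obtained → 15% available; preferential 15%. → 15%.
Line D: textile-upper → 08.02; rope-soled → 08.02.02; ordinary → 08.02.02.01. Scheduled 17%. quota on 08.02.02.01 open → in-quota 4%; Ferrule agreement on 08.02.01.02: 08.02.02.01 not covered. → 4%.
Sum: 31% + 22% + 15% + 4% = 72%.

72%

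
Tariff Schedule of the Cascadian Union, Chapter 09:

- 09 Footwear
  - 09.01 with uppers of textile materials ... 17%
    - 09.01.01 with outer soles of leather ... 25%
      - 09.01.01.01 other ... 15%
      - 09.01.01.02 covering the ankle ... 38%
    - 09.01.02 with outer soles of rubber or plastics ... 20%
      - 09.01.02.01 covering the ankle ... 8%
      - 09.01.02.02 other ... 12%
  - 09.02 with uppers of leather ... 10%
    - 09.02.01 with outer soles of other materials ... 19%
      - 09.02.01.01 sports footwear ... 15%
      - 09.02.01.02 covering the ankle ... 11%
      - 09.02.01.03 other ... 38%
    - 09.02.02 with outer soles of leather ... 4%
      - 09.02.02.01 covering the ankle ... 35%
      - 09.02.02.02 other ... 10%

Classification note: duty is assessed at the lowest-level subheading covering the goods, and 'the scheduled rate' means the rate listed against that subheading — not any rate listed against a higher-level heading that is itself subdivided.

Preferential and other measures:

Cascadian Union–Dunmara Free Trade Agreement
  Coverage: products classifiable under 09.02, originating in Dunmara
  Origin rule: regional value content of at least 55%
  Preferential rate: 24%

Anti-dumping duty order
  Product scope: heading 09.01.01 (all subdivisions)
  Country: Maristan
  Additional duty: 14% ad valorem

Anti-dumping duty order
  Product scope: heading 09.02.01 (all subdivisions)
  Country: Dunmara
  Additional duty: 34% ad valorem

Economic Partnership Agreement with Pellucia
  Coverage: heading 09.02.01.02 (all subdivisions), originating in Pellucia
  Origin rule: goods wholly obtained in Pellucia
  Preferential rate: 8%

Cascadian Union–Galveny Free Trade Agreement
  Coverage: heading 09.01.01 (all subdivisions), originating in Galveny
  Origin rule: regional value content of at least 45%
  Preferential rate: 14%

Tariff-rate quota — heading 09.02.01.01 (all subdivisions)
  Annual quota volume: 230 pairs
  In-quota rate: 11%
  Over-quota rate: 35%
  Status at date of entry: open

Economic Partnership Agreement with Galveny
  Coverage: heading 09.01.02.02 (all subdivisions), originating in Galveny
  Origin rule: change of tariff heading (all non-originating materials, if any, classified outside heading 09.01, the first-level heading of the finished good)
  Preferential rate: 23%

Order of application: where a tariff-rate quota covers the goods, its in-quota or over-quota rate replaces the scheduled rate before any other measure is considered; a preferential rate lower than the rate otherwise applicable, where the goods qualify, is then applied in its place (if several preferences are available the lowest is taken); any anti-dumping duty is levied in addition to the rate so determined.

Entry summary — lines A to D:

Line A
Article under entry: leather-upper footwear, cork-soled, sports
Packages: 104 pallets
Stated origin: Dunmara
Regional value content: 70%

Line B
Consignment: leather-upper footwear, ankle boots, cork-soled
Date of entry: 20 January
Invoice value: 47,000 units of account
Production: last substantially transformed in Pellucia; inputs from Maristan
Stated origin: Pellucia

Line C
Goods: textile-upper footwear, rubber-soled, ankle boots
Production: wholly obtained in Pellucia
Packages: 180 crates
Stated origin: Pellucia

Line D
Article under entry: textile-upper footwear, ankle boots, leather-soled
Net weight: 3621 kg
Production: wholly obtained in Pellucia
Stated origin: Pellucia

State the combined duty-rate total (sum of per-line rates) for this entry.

Line A: leather-upper → 09.02; cork-soled → 09.02.01; sports → 09.02.01.01. Scheduled 15%. quota on 09.02.01.01 open → in-quota 11%; Dunmara agreement on 09.02: RVC ≥ 55% → 24% available; preference 24% not lower than 11% → no reduction; anti-dumping (Dunmara, 09.02.01): +34%; total 11% + 34% = 45%. → 45%.
Line B: leather-upper → 09.02; cork-soled → 09.02.01; ankle boots → 09.02.01.02. Scheduled 11%. Pellucia agreement on 09.02.01.02: not wholly obtained. → 11%.
Line C: textile-upper → 09.01; rubber-soled → 09.01.02; ankle boots → 09.01.02.01. Scheduled 8%. Pellucia agreement on 09.02.01.02: 09.01.02.01 not covered. → 8%.
Line D: textile-upper → 09.01; leather-soled → 09.01.01; ankle boots → 09.01.01.02. Scheduled 38%. Pellucia agreement on 09.02.01.02: 09.01.01.02 not covered. → 38%.
Sum: 45% + 11% + 8% + 38% = 102%.

102%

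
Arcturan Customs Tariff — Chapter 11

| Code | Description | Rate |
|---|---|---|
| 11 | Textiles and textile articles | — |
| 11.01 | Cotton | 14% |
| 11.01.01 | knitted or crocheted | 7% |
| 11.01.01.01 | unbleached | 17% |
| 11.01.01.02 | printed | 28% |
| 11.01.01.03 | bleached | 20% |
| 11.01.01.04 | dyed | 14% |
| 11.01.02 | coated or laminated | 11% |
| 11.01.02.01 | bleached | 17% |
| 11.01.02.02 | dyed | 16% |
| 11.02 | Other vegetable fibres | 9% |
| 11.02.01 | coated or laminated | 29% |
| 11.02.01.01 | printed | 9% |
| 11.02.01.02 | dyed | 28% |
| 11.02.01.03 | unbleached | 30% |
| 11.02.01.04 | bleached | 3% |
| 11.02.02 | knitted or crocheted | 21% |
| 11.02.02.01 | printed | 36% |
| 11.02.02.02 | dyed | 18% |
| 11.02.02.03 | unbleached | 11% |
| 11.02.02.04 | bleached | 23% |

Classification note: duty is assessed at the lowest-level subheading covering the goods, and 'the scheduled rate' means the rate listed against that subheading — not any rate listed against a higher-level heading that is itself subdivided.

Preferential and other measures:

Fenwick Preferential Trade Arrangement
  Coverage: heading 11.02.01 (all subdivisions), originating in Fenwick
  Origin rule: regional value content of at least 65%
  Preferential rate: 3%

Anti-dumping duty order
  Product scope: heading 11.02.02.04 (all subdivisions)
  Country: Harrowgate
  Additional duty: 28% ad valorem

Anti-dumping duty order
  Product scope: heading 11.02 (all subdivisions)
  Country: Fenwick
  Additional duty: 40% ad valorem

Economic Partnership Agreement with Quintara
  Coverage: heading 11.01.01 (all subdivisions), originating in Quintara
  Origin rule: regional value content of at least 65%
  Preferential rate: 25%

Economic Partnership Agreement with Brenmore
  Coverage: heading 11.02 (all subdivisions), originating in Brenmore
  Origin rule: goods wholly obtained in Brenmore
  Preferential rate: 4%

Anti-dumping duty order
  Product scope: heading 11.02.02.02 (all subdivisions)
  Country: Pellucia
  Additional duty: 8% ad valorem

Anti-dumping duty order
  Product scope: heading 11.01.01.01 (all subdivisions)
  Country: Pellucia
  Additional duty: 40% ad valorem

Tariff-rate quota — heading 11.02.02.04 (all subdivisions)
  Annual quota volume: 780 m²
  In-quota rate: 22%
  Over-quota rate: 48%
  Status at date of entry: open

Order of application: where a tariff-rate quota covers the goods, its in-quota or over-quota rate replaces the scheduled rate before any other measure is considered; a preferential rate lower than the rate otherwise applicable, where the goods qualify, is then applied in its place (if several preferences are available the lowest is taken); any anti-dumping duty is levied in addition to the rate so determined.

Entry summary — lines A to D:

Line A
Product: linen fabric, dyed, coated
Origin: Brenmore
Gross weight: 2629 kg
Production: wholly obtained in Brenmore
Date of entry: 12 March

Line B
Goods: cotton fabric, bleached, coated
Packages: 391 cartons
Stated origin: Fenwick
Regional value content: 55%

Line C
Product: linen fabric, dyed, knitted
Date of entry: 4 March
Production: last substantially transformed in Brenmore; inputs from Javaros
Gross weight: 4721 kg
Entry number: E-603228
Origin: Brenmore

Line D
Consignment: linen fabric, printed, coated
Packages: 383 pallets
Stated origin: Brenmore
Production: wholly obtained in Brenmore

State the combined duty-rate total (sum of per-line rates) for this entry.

43%

Line A: linen → 11.02; coated → 11.02.01; dyed → 11.02.01.02. Scheduled 28%. Brenmore agreement on 11.02: wholly obtained → 4% available; preferential 4%. → 4%.
Line B: cotton → 11.01; coated → 11.01.02; bleached → 11.01.02.01. Scheduled 17%. Fenwick agreement on 11.02.01: 11.01.02.01 not covered. → 17%.
Line C: linen → 11.02; knitted → 11.02.02; dyed → 11.02.02.02. Scheduled 18%. Brenmore agreement on 11.02: not wholly obtained. → 18%.
Line D: linen → 11.02; coated → 11.02.01; printed → 11.02.01.01. Scheduled 9%. Brenmore agreement on 11.02: wholly obtained → 4% available; preferential 4%. → 4%.
Sum: 4% + 17% + 18% + 4% = 43%.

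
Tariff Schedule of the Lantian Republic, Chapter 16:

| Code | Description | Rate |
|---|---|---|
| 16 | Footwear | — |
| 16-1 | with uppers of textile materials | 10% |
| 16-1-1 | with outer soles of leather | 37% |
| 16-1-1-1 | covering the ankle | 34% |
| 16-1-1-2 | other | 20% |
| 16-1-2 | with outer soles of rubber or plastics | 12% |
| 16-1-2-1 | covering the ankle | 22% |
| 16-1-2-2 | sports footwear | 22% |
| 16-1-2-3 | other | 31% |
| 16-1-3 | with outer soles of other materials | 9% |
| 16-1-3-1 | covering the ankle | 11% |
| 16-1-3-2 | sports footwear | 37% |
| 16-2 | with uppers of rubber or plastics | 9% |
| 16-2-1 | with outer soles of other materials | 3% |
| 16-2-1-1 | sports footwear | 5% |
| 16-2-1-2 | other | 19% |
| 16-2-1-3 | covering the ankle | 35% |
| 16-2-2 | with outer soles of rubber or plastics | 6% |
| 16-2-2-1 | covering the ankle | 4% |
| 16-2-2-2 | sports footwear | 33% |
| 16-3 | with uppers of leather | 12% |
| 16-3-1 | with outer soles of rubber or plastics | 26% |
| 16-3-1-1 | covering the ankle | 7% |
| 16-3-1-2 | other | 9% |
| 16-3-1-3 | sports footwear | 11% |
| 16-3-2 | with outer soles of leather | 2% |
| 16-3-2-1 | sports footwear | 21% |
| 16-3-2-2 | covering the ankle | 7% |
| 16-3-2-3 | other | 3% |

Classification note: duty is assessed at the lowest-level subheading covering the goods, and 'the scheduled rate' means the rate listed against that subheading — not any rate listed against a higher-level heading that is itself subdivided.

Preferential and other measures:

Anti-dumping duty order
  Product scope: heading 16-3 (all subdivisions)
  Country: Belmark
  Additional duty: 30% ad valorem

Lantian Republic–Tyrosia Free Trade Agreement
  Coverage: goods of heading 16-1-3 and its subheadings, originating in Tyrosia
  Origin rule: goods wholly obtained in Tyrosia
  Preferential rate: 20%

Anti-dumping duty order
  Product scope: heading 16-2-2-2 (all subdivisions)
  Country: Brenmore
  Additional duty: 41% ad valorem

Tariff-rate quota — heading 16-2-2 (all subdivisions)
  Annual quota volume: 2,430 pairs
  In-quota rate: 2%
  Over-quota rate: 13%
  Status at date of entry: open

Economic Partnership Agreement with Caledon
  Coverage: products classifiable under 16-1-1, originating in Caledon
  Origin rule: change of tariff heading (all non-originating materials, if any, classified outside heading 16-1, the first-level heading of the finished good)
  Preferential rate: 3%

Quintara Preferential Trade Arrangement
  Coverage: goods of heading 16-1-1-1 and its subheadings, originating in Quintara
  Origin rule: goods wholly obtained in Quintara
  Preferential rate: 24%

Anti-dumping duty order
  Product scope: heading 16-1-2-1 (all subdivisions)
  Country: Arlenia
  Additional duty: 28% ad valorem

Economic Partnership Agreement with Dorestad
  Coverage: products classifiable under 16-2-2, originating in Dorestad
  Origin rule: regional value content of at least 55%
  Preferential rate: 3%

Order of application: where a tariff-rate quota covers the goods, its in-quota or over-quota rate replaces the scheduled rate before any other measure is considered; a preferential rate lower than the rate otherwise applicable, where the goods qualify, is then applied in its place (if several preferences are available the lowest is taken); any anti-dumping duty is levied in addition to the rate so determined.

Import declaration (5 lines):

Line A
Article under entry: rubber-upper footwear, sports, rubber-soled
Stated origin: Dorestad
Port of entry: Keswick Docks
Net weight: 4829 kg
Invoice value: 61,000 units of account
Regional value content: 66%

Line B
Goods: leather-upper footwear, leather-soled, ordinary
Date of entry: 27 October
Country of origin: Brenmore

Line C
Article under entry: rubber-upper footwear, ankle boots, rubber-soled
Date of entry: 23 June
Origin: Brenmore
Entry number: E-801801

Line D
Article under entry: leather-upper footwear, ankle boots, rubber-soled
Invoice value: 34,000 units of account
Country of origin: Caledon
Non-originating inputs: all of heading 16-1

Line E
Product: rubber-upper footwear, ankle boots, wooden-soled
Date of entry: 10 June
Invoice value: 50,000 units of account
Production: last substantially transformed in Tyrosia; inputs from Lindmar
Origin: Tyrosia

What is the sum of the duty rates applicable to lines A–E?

49%

Line A: rubber-upper → 16-2; rubber-soled → 16-2-2; sports → 16-2-2-2. Scheduled 33%. quota on 16-2-2 open → in-quota 2%; Dorestad agreement on 16-2-2: RVC ≥ 55% → 3% available; preference 3% not lower than 2% → no reduction. → 2%.
Line B: leather-upper → 16-3; leather-soled → 16-3-2; ordinary → 16-3-2-3. Scheduled 3%. No special measure applies. → 3%.
Line C: rubber-upper → 16-2; rubber-soled → 16-2-2; ankle boots → 16-2-2-1. Scheduled 4%. quota on 16-2-2 open → in-quota 2%. → 2%.
Line D: leather-upper → 16-3; rubber-soled → 16-3-1; ankle boots → 16-3-1-1. Scheduled 7%. Caledon agreement on 16-1-1: 16-3-1-1 not covered. → 7%.
Line E: rubber-upper → 16-2; wooden-soled → 16-2-1; ankle boots → 16-2-1-3. Scheduled 35%. Tyrosia agreement on 16-1-3: 16-2-1-3 not covered. → 35%.
Sum: 2% + 3% + 2% + 7% + 35% = 49%.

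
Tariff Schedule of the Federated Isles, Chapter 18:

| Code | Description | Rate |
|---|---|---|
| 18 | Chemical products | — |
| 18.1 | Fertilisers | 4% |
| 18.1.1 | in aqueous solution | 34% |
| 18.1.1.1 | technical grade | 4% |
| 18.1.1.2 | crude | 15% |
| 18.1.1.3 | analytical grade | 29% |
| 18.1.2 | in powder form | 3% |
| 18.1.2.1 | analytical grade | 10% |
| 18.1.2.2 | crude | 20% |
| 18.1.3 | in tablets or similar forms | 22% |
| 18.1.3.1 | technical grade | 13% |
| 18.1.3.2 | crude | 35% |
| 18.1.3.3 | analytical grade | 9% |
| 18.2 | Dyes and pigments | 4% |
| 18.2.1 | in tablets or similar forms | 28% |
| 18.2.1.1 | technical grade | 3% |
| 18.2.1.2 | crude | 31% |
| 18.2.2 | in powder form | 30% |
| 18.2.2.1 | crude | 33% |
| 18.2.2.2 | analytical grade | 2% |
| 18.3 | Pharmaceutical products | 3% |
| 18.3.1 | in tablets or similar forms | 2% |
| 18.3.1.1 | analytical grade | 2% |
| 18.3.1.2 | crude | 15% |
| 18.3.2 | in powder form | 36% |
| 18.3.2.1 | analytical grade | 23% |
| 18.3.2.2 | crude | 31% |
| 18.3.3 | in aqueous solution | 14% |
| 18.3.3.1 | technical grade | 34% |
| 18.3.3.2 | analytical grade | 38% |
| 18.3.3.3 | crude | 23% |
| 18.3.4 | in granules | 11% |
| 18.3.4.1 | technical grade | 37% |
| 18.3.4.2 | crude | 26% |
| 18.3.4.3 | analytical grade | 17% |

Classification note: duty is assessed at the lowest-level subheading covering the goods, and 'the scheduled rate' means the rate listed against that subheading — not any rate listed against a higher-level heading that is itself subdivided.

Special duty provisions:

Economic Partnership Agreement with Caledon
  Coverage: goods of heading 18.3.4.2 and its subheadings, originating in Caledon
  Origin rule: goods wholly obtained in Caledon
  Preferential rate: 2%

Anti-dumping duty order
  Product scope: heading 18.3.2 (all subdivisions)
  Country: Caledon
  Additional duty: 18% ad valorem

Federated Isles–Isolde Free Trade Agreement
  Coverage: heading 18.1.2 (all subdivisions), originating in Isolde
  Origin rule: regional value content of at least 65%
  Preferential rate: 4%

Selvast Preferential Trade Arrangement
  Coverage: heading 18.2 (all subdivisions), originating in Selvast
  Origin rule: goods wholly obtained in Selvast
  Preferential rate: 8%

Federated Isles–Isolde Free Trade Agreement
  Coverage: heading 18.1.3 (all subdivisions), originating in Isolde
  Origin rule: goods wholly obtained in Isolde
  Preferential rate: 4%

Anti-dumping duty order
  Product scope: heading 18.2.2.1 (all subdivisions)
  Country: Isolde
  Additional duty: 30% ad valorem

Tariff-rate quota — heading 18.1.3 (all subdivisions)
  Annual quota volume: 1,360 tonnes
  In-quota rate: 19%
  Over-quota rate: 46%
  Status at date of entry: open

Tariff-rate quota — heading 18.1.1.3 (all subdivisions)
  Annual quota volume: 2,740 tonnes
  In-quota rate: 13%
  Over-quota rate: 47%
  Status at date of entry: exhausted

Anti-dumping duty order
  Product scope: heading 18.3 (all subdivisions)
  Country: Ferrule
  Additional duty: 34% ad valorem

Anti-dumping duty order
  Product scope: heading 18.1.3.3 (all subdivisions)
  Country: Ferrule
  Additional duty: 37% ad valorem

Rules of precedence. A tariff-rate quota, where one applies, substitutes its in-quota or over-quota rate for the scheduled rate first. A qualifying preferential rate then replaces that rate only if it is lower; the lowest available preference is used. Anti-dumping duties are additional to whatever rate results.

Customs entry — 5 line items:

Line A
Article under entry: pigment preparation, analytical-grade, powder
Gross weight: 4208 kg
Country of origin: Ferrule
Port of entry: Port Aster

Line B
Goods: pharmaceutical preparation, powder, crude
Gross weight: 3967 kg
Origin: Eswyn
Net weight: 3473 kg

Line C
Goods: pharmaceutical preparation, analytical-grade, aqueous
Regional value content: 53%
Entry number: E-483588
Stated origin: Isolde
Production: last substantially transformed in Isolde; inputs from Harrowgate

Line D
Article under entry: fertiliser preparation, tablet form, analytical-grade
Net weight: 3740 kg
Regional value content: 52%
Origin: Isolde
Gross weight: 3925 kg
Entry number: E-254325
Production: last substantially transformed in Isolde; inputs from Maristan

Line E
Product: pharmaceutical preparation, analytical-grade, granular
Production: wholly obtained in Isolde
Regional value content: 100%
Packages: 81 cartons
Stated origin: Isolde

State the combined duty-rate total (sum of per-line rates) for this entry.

107%

Line A: pigment → 18.2; powder → 18.2.2; analytical-grade → 18.2.2.2. Scheduled 2%. No special measure applies. → 2%.
Line B: pharmaceutical → 18.3; powder → 18.3.2; crude → 18.3.2.2. Scheduled 31%. No special measure applies. → 31%.
Line C: pharmaceutical → 18.3; aqueous → 18.3.3; analytical-grade → 18.3.3.2. Scheduled 38%. Isolde agreement on 18.1.2: 18.3.3.2 not covered; Isolde agreement on 18.1.3: 18.3.3.2 not covered. → 38%.
Line D: fertiliser → 18.1; tablet form → 18.1.3; analytical-grade → 18.1.3.3. Scheduled 9%. quota on 18.1.3 open → in-quota 19%; Isolde agreement on 18.1.2: 18.1.3.3 not covered; Isolde agreement on 18.1.3: not wholly obtained. → 19%.
Line E: pharmaceutical → 18.3; granular → 18.3.4; analytical-grade → 18.3.4.3. Scheduled 17%. Isolde agreement on 18.1.2: 18.3.4.3 not covered; Isolde agreement on 18.1.3: 18.3.4.3 not covered. → 17%.
Sum: 2% + 31% + 38% + 19% + 17% = 107%.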